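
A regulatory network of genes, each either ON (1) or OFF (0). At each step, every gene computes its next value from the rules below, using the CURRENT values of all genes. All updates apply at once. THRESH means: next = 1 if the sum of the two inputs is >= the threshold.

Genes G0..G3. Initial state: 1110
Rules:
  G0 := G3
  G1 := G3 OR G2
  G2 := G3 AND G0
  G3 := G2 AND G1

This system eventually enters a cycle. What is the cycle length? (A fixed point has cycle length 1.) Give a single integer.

Step 0: 1110
Step 1: G0=G3=0 G1=G3|G2=0|1=1 G2=G3&G0=0&1=0 G3=G2&G1=1&1=1 -> 0101
Step 2: G0=G3=1 G1=G3|G2=1|0=1 G2=G3&G0=1&0=0 G3=G2&G1=0&1=0 -> 1100
Step 3: G0=G3=0 G1=G3|G2=0|0=0 G2=G3&G0=0&1=0 G3=G2&G1=0&1=0 -> 0000
Step 4: G0=G3=0 G1=G3|G2=0|0=0 G2=G3&G0=0&0=0 G3=G2&G1=0&0=0 -> 0000
State from step 4 equals state from step 3 -> cycle length 1

Answer: 1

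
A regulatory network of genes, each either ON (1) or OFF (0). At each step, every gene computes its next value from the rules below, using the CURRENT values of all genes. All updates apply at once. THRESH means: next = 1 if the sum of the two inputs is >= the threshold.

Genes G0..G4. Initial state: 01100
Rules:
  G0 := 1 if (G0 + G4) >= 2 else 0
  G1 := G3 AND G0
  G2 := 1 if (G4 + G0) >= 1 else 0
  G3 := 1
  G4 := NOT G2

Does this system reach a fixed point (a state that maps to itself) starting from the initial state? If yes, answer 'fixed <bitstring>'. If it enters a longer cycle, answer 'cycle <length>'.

Step 0: 01100
Step 1: G0=(0+0>=2)=0 G1=G3&G0=0&0=0 G2=(0+0>=1)=0 G3=1(const) G4=NOT G2=NOT 1=0 -> 00010
Step 2: G0=(0+0>=2)=0 G1=G3&G0=1&0=0 G2=(0+0>=1)=0 G3=1(const) G4=NOT G2=NOT 0=1 -> 00011
Step 3: G0=(0+1>=2)=0 G1=G3&G0=1&0=0 G2=(1+0>=1)=1 G3=1(const) G4=NOT G2=NOT 0=1 -> 00111
Step 4: G0=(0+1>=2)=0 G1=G3&G0=1&0=0 G2=(1+0>=1)=1 G3=1(const) G4=NOT G2=NOT 1=0 -> 00110
Step 5: G0=(0+0>=2)=0 G1=G3&G0=1&0=0 G2=(0+0>=1)=0 G3=1(const) G4=NOT G2=NOT 1=0 -> 00010
Cycle of length 4 starting at step 1 -> no fixed point

Answer: cycle 4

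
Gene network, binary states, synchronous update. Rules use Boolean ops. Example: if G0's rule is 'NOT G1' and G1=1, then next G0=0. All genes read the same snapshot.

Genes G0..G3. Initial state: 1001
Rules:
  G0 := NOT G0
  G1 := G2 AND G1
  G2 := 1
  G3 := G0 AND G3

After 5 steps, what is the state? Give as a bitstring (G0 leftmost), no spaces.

Step 1: G0=NOT G0=NOT 1=0 G1=G2&G1=0&0=0 G2=1(const) G3=G0&G3=1&1=1 -> 0011
Step 2: G0=NOT G0=NOT 0=1 G1=G2&G1=1&0=0 G2=1(const) G3=G0&G3=0&1=0 -> 1010
Step 3: G0=NOT G0=NOT 1=0 G1=G2&G1=1&0=0 G2=1(const) G3=G0&G3=1&0=0 -> 0010
Step 4: G0=NOT G0=NOT 0=1 G1=G2&G1=1&0=0 G2=1(const) G3=G0&G3=0&0=0 -> 1010
Step 5: G0=NOT G0=NOT 1=0 G1=G2&G1=1&0=0 G2=1(const) G3=G0&G3=1&0=0 -> 0010

0010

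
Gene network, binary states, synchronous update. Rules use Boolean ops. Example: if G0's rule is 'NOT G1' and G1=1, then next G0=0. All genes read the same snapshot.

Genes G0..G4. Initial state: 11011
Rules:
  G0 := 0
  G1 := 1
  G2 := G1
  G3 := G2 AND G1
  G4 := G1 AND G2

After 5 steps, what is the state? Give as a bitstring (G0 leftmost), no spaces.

Step 1: G0=0(const) G1=1(const) G2=G1=1 G3=G2&G1=0&1=0 G4=G1&G2=1&0=0 -> 01100
Step 2: G0=0(const) G1=1(const) G2=G1=1 G3=G2&G1=1&1=1 G4=G1&G2=1&1=1 -> 01111
Step 3: G0=0(const) G1=1(const) G2=G1=1 G3=G2&G1=1&1=1 G4=G1&G2=1&1=1 -> 01111
Step 4: G0=0(const) G1=1(const) G2=G1=1 G3=G2&G1=1&1=1 G4=G1&G2=1&1=1 -> 01111
Step 5: G0=0(const) G1=1(const) G2=G1=1 G3=G2&G1=1&1=1 G4=G1&G2=1&1=1 -> 01111

01111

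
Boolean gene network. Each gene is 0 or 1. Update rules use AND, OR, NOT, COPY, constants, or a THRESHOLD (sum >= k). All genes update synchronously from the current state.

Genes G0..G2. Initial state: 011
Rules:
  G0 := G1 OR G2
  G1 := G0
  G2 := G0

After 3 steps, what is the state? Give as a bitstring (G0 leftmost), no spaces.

Step 1: G0=G1|G2=1|1=1 G1=G0=0 G2=G0=0 -> 100
Step 2: G0=G1|G2=0|0=0 G1=G0=1 G2=G0=1 -> 011
Step 3: G0=G1|G2=1|1=1 G1=G0=0 G2=G0=0 -> 100

100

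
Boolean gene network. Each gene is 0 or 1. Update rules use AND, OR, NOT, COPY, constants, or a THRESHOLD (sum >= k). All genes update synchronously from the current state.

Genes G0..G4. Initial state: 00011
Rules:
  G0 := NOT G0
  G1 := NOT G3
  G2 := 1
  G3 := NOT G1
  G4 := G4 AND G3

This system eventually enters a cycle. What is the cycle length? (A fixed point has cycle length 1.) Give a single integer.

Answer: 2

Derivation:
Step 0: 00011
Step 1: G0=NOT G0=NOT 0=1 G1=NOT G3=NOT 1=0 G2=1(const) G3=NOT G1=NOT 0=1 G4=G4&G3=1&1=1 -> 10111
Step 2: G0=NOT G0=NOT 1=0 G1=NOT G3=NOT 1=0 G2=1(const) G3=NOT G1=NOT 0=1 G4=G4&G3=1&1=1 -> 00111
Step 3: G0=NOT G0=NOT 0=1 G1=NOT G3=NOT 1=0 G2=1(const) G3=NOT G1=NOT 0=1 G4=G4&G3=1&1=1 -> 10111
State from step 3 equals state from step 1 -> cycle length 2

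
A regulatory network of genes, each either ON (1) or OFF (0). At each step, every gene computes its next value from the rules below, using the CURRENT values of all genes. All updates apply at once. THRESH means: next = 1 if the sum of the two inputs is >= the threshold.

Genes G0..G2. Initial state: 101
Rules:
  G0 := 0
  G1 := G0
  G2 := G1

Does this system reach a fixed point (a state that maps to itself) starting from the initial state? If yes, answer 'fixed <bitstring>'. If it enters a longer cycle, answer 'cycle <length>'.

Answer: fixed 000

Derivation:
Step 0: 101
Step 1: G0=0(const) G1=G0=1 G2=G1=0 -> 010
Step 2: G0=0(const) G1=G0=0 G2=G1=1 -> 001
Step 3: G0=0(const) G1=G0=0 G2=G1=0 -> 000
Step 4: G0=0(const) G1=G0=0 G2=G1=0 -> 000
Fixed point reached at step 3: 000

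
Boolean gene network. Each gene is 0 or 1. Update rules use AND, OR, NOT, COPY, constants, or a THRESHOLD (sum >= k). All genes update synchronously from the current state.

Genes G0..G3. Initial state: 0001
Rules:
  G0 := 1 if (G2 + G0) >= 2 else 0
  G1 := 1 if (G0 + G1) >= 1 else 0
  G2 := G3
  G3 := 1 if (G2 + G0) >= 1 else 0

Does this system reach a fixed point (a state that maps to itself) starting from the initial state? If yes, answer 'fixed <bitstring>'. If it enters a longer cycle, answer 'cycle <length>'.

Answer: cycle 2

Derivation:
Step 0: 0001
Step 1: G0=(0+0>=2)=0 G1=(0+0>=1)=0 G2=G3=1 G3=(0+0>=1)=0 -> 0010
Step 2: G0=(1+0>=2)=0 G1=(0+0>=1)=0 G2=G3=0 G3=(1+0>=1)=1 -> 0001
Cycle of length 2 starting at step 0 -> no fixed point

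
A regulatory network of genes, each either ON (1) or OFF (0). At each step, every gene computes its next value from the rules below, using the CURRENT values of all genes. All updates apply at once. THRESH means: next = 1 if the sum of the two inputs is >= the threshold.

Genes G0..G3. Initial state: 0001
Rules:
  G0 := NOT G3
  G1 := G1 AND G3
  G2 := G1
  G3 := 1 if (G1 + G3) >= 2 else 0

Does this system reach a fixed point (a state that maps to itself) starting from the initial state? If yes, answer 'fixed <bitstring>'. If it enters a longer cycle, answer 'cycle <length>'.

Answer: fixed 1000

Derivation:
Step 0: 0001
Step 1: G0=NOT G3=NOT 1=0 G1=G1&G3=0&1=0 G2=G1=0 G3=(0+1>=2)=0 -> 0000
Step 2: G0=NOT G3=NOT 0=1 G1=G1&G3=0&0=0 G2=G1=0 G3=(0+0>=2)=0 -> 1000
Step 3: G0=NOT G3=NOT 0=1 G1=G1&G3=0&0=0 G2=G1=0 G3=(0+0>=2)=0 -> 1000
Fixed point reached at step 2: 1000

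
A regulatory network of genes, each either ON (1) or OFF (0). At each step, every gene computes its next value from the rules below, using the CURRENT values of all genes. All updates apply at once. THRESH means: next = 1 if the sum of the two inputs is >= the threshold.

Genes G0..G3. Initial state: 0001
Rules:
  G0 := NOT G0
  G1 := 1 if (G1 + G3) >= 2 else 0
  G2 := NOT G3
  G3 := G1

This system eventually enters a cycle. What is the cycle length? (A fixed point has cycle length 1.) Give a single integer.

Answer: 2

Derivation:
Step 0: 0001
Step 1: G0=NOT G0=NOT 0=1 G1=(0+1>=2)=0 G2=NOT G3=NOT 1=0 G3=G1=0 -> 1000
Step 2: G0=NOT G0=NOT 1=0 G1=(0+0>=2)=0 G2=NOT G3=NOT 0=1 G3=G1=0 -> 0010
Step 3: G0=NOT G0=NOT 0=1 G1=(0+0>=2)=0 G2=NOT G3=NOT 0=1 G3=G1=0 -> 1010
Step 4: G0=NOT G0=NOT 1=0 G1=(0+0>=2)=0 G2=NOT G3=NOT 0=1 G3=G1=0 -> 0010
State from step 4 equals state from step 2 -> cycle length 2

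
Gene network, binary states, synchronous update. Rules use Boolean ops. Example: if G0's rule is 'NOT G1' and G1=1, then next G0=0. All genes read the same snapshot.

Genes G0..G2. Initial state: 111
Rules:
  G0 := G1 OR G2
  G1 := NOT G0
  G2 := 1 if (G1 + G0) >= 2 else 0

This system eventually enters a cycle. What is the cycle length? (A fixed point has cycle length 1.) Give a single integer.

Answer: 5

Derivation:
Step 0: 111
Step 1: G0=G1|G2=1|1=1 G1=NOT G0=NOT 1=0 G2=(1+1>=2)=1 -> 101
Step 2: G0=G1|G2=0|1=1 G1=NOT G0=NOT 1=0 G2=(0+1>=2)=0 -> 100
Step 3: G0=G1|G2=0|0=0 G1=NOT G0=NOT 1=0 G2=(0+1>=2)=0 -> 000
Step 4: G0=G1|G2=0|0=0 G1=NOT G0=NOT 0=1 G2=(0+0>=2)=0 -> 010
Step 5: G0=G1|G2=1|0=1 G1=NOT G0=NOT 0=1 G2=(1+0>=2)=0 -> 110
Step 6: G0=G1|G2=1|0=1 G1=NOT G0=NOT 1=0 G2=(1+1>=2)=1 -> 101
State from step 6 equals state from step 1 -> cycle length 5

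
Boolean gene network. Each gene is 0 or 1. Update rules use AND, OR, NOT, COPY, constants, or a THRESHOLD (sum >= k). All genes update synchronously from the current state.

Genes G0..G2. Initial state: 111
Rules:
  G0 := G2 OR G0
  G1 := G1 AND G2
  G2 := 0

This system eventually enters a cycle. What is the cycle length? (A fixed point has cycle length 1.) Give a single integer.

Answer: 1

Derivation:
Step 0: 111
Step 1: G0=G2|G0=1|1=1 G1=G1&G2=1&1=1 G2=0(const) -> 110
Step 2: G0=G2|G0=0|1=1 G1=G1&G2=1&0=0 G2=0(const) -> 100
Step 3: G0=G2|G0=0|1=1 G1=G1&G2=0&0=0 G2=0(const) -> 100
State from step 3 equals state from step 2 -> cycle length 1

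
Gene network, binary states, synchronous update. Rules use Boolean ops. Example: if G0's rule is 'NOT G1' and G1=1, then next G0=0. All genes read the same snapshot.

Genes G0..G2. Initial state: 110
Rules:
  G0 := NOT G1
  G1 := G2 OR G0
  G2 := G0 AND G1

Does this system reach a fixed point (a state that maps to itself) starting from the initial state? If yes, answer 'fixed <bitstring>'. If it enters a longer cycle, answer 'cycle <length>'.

Step 0: 110
Step 1: G0=NOT G1=NOT 1=0 G1=G2|G0=0|1=1 G2=G0&G1=1&1=1 -> 011
Step 2: G0=NOT G1=NOT 1=0 G1=G2|G0=1|0=1 G2=G0&G1=0&1=0 -> 010
Step 3: G0=NOT G1=NOT 1=0 G1=G2|G0=0|0=0 G2=G0&G1=0&1=0 -> 000
Step 4: G0=NOT G1=NOT 0=1 G1=G2|G0=0|0=0 G2=G0&G1=0&0=0 -> 100
Step 5: G0=NOT G1=NOT 0=1 G1=G2|G0=0|1=1 G2=G0&G1=1&0=0 -> 110
Cycle of length 5 starting at step 0 -> no fixed point

Answer: cycle 5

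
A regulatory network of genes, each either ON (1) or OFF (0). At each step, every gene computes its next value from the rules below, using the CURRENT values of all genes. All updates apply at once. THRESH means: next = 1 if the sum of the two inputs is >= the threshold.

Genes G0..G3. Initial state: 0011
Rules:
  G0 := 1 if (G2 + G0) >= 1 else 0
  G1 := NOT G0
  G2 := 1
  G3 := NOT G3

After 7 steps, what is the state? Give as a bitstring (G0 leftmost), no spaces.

Step 1: G0=(1+0>=1)=1 G1=NOT G0=NOT 0=1 G2=1(const) G3=NOT G3=NOT 1=0 -> 1110
Step 2: G0=(1+1>=1)=1 G1=NOT G0=NOT 1=0 G2=1(const) G3=NOT G3=NOT 0=1 -> 1011
Step 3: G0=(1+1>=1)=1 G1=NOT G0=NOT 1=0 G2=1(const) G3=NOT G3=NOT 1=0 -> 1010
Step 4: G0=(1+1>=1)=1 G1=NOT G0=NOT 1=0 G2=1(const) G3=NOT G3=NOT 0=1 -> 1011
Step 5: G0=(1+1>=1)=1 G1=NOT G0=NOT 1=0 G2=1(const) G3=NOT G3=NOT 1=0 -> 1010
Step 6: G0=(1+1>=1)=1 G1=NOT G0=NOT 1=0 G2=1(const) G3=NOT G3=NOT 0=1 -> 1011
Step 7: G0=(1+1>=1)=1 G1=NOT G0=NOT 1=0 G2=1(const) G3=NOT G3=NOT 1=0 -> 1010

1010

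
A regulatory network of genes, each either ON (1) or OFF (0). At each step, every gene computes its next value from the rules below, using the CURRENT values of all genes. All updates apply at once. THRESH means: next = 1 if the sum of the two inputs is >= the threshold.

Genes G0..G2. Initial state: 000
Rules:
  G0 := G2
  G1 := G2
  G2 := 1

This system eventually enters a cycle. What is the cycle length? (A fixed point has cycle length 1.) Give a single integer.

Answer: 1

Derivation:
Step 0: 000
Step 1: G0=G2=0 G1=G2=0 G2=1(const) -> 001
Step 2: G0=G2=1 G1=G2=1 G2=1(const) -> 111
Step 3: G0=G2=1 G1=G2=1 G2=1(const) -> 111
State from step 3 equals state from step 2 -> cycle length 1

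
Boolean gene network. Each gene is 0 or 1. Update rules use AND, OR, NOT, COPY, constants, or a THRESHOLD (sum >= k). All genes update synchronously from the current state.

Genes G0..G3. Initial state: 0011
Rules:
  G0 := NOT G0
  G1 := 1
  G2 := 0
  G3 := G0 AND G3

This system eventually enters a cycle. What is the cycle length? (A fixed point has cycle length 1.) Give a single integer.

Answer: 2

Derivation:
Step 0: 0011
Step 1: G0=NOT G0=NOT 0=1 G1=1(const) G2=0(const) G3=G0&G3=0&1=0 -> 1100
Step 2: G0=NOT G0=NOT 1=0 G1=1(const) G2=0(const) G3=G0&G3=1&0=0 -> 0100
Step 3: G0=NOT G0=NOT 0=1 G1=1(const) G2=0(const) G3=G0&G3=0&0=0 -> 1100
State from step 3 equals state from step 1 -> cycle length 2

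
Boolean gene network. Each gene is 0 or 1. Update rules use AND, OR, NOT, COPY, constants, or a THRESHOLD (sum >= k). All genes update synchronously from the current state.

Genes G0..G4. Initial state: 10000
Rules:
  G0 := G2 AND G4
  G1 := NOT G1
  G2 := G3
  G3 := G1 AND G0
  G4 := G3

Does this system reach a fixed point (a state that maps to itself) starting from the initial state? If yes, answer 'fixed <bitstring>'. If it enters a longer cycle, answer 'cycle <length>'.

Step 0: 10000
Step 1: G0=G2&G4=0&0=0 G1=NOT G1=NOT 0=1 G2=G3=0 G3=G1&G0=0&1=0 G4=G3=0 -> 01000
Step 2: G0=G2&G4=0&0=0 G1=NOT G1=NOT 1=0 G2=G3=0 G3=G1&G0=1&0=0 G4=G3=0 -> 00000
Step 3: G0=G2&G4=0&0=0 G1=NOT G1=NOT 0=1 G2=G3=0 G3=G1&G0=0&0=0 G4=G3=0 -> 01000
Cycle of length 2 starting at step 1 -> no fixed point

Answer: cycle 2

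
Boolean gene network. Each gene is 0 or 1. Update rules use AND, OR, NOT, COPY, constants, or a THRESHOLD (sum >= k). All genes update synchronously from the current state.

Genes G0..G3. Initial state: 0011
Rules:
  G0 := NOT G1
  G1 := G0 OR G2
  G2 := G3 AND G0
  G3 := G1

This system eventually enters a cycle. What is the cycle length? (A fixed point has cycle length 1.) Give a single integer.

Step 0: 0011
Step 1: G0=NOT G1=NOT 0=1 G1=G0|G2=0|1=1 G2=G3&G0=1&0=0 G3=G1=0 -> 1100
Step 2: G0=NOT G1=NOT 1=0 G1=G0|G2=1|0=1 G2=G3&G0=0&1=0 G3=G1=1 -> 0101
Step 3: G0=NOT G1=NOT 1=0 G1=G0|G2=0|0=0 G2=G3&G0=1&0=0 G3=G1=1 -> 0001
Step 4: G0=NOT G1=NOT 0=1 G1=G0|G2=0|0=0 G2=G3&G0=1&0=0 G3=G1=0 -> 1000
Step 5: G0=NOT G1=NOT 0=1 G1=G0|G2=1|0=1 G2=G3&G0=0&1=0 G3=G1=0 -> 1100
State from step 5 equals state from step 1 -> cycle length 4

Answer: 4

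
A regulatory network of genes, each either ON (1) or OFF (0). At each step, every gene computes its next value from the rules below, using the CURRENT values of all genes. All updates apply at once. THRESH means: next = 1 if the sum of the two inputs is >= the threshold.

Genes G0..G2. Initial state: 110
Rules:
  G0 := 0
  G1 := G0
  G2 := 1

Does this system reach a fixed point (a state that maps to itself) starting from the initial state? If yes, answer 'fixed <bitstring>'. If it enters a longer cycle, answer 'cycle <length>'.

Step 0: 110
Step 1: G0=0(const) G1=G0=1 G2=1(const) -> 011
Step 2: G0=0(const) G1=G0=0 G2=1(const) -> 001
Step 3: G0=0(const) G1=G0=0 G2=1(const) -> 001
Fixed point reached at step 2: 001

Answer: fixed 001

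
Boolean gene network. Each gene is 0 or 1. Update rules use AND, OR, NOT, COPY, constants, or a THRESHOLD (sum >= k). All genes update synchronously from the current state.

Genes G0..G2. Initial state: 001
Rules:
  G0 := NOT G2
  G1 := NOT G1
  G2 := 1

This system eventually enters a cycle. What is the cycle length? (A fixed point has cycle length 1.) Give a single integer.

Answer: 2

Derivation:
Step 0: 001
Step 1: G0=NOT G2=NOT 1=0 G1=NOT G1=NOT 0=1 G2=1(const) -> 011
Step 2: G0=NOT G2=NOT 1=0 G1=NOT G1=NOT 1=0 G2=1(const) -> 001
State from step 2 equals state from step 0 -> cycle length 2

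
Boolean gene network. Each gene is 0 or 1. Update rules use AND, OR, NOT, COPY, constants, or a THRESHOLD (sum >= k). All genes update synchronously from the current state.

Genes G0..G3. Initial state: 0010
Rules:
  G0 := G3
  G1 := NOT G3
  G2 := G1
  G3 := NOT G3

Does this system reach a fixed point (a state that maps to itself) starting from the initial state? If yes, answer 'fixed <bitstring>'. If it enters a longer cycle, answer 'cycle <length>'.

Answer: cycle 2

Derivation:
Step 0: 0010
Step 1: G0=G3=0 G1=NOT G3=NOT 0=1 G2=G1=0 G3=NOT G3=NOT 0=1 -> 0101
Step 2: G0=G3=1 G1=NOT G3=NOT 1=0 G2=G1=1 G3=NOT G3=NOT 1=0 -> 1010
Step 3: G0=G3=0 G1=NOT G3=NOT 0=1 G2=G1=0 G3=NOT G3=NOT 0=1 -> 0101
Cycle of length 2 starting at step 1 -> no fixed point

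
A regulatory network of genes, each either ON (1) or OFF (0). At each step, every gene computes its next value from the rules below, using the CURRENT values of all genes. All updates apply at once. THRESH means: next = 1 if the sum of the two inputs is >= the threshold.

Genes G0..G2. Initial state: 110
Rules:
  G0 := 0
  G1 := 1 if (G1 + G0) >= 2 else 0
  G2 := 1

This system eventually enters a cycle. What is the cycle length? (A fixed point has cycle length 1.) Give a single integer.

Step 0: 110
Step 1: G0=0(const) G1=(1+1>=2)=1 G2=1(const) -> 011
Step 2: G0=0(const) G1=(1+0>=2)=0 G2=1(const) -> 001
Step 3: G0=0(const) G1=(0+0>=2)=0 G2=1(const) -> 001
State from step 3 equals state from step 2 -> cycle length 1

Answer: 1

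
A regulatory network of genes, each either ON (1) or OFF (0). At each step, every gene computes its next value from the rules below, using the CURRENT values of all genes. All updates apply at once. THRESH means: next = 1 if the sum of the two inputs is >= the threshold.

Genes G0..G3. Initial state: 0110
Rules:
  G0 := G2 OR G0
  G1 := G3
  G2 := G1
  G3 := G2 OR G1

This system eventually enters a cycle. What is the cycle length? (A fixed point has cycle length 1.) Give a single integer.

Step 0: 0110
Step 1: G0=G2|G0=1|0=1 G1=G3=0 G2=G1=1 G3=G2|G1=1|1=1 -> 1011
Step 2: G0=G2|G0=1|1=1 G1=G3=1 G2=G1=0 G3=G2|G1=1|0=1 -> 1101
Step 3: G0=G2|G0=0|1=1 G1=G3=1 G2=G1=1 G3=G2|G1=0|1=1 -> 1111
Step 4: G0=G2|G0=1|1=1 G1=G3=1 G2=G1=1 G3=G2|G1=1|1=1 -> 1111
State from step 4 equals state from step 3 -> cycle length 1

Answer: 1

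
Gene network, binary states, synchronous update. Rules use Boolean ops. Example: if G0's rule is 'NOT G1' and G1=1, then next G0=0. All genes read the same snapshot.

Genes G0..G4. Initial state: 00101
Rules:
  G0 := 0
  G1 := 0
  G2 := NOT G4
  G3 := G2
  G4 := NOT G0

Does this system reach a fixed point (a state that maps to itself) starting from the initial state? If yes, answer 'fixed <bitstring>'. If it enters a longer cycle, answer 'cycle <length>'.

Answer: fixed 00001

Derivation:
Step 0: 00101
Step 1: G0=0(const) G1=0(const) G2=NOT G4=NOT 1=0 G3=G2=1 G4=NOT G0=NOT 0=1 -> 00011
Step 2: G0=0(const) G1=0(const) G2=NOT G4=NOT 1=0 G3=G2=0 G4=NOT G0=NOT 0=1 -> 00001
Step 3: G0=0(const) G1=0(const) G2=NOT G4=NOT 1=0 G3=G2=0 G4=NOT G0=NOT 0=1 -> 00001
Fixed point reached at step 2: 00001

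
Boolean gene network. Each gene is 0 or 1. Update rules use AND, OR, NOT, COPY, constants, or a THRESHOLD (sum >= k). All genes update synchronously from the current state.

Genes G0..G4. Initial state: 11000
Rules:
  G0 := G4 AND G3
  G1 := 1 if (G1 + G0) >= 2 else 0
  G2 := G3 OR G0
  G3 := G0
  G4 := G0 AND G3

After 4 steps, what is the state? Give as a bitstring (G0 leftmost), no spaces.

Step 1: G0=G4&G3=0&0=0 G1=(1+1>=2)=1 G2=G3|G0=0|1=1 G3=G0=1 G4=G0&G3=1&0=0 -> 01110
Step 2: G0=G4&G3=0&1=0 G1=(1+0>=2)=0 G2=G3|G0=1|0=1 G3=G0=0 G4=G0&G3=0&1=0 -> 00100
Step 3: G0=G4&G3=0&0=0 G1=(0+0>=2)=0 G2=G3|G0=0|0=0 G3=G0=0 G4=G0&G3=0&0=0 -> 00000
Step 4: G0=G4&G3=0&0=0 G1=(0+0>=2)=0 G2=G3|G0=0|0=0 G3=G0=0 G4=G0&G3=0&0=0 -> 00000

00000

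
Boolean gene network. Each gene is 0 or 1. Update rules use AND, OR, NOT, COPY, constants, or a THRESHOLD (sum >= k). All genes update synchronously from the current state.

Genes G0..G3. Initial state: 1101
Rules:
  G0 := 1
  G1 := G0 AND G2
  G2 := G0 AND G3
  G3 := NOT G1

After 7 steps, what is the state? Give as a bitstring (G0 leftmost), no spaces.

Step 1: G0=1(const) G1=G0&G2=1&0=0 G2=G0&G3=1&1=1 G3=NOT G1=NOT 1=0 -> 1010
Step 2: G0=1(const) G1=G0&G2=1&1=1 G2=G0&G3=1&0=0 G3=NOT G1=NOT 0=1 -> 1101
Step 3: G0=1(const) G1=G0&G2=1&0=0 G2=G0&G3=1&1=1 G3=NOT G1=NOT 1=0 -> 1010
Step 4: G0=1(const) G1=G0&G2=1&1=1 G2=G0&G3=1&0=0 G3=NOT G1=NOT 0=1 -> 1101
Step 5: G0=1(const) G1=G0&G2=1&0=0 G2=G0&G3=1&1=1 G3=NOT G1=NOT 1=0 -> 1010
Step 6: G0=1(const) G1=G0&G2=1&1=1 G2=G0&G3=1&0=0 G3=NOT G1=NOT 0=1 -> 1101
Step 7: G0=1(const) G1=G0&G2=1&0=0 G2=G0&G3=1&1=1 G3=NOT G1=NOT 1=0 -> 1010

1010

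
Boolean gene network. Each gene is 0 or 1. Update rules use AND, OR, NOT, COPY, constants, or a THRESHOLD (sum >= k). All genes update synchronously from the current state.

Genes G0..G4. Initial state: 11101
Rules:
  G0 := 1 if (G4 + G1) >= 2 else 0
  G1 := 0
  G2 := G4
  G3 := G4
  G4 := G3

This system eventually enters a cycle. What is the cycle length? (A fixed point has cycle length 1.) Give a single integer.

Answer: 2

Derivation:
Step 0: 11101
Step 1: G0=(1+1>=2)=1 G1=0(const) G2=G4=1 G3=G4=1 G4=G3=0 -> 10110
Step 2: G0=(0+0>=2)=0 G1=0(const) G2=G4=0 G3=G4=0 G4=G3=1 -> 00001
Step 3: G0=(1+0>=2)=0 G1=0(const) G2=G4=1 G3=G4=1 G4=G3=0 -> 00110
Step 4: G0=(0+0>=2)=0 G1=0(const) G2=G4=0 G3=G4=0 G4=G3=1 -> 00001
State from step 4 equals state from step 2 -> cycle length 2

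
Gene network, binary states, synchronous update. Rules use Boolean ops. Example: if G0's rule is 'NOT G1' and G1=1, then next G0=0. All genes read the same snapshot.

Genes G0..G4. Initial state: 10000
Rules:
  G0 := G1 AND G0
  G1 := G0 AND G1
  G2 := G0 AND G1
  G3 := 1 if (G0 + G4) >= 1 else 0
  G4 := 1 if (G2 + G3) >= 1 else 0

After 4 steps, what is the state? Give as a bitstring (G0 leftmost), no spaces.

Step 1: G0=G1&G0=0&1=0 G1=G0&G1=1&0=0 G2=G0&G1=1&0=0 G3=(1+0>=1)=1 G4=(0+0>=1)=0 -> 00010
Step 2: G0=G1&G0=0&0=0 G1=G0&G1=0&0=0 G2=G0&G1=0&0=0 G3=(0+0>=1)=0 G4=(0+1>=1)=1 -> 00001
Step 3: G0=G1&G0=0&0=0 G1=G0&G1=0&0=0 G2=G0&G1=0&0=0 G3=(0+1>=1)=1 G4=(0+0>=1)=0 -> 00010
Step 4: G0=G1&G0=0&0=0 G1=G0&G1=0&0=0 G2=G0&G1=0&0=0 G3=(0+0>=1)=0 G4=(0+1>=1)=1 -> 00001

00001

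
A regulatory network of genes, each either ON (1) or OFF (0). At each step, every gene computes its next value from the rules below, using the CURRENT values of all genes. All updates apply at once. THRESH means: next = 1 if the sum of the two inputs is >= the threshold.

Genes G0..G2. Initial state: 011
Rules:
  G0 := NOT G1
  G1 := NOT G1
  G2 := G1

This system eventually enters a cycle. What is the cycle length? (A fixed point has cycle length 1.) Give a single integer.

Step 0: 011
Step 1: G0=NOT G1=NOT 1=0 G1=NOT G1=NOT 1=0 G2=G1=1 -> 001
Step 2: G0=NOT G1=NOT 0=1 G1=NOT G1=NOT 0=1 G2=G1=0 -> 110
Step 3: G0=NOT G1=NOT 1=0 G1=NOT G1=NOT 1=0 G2=G1=1 -> 001
State from step 3 equals state from step 1 -> cycle length 2

Answer: 2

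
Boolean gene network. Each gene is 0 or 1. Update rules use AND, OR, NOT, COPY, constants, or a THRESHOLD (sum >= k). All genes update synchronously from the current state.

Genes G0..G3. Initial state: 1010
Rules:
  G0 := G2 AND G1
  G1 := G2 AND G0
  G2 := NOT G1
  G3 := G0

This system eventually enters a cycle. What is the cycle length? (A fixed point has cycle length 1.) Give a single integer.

Answer: 1

Derivation:
Step 0: 1010
Step 1: G0=G2&G1=1&0=0 G1=G2&G0=1&1=1 G2=NOT G1=NOT 0=1 G3=G0=1 -> 0111
Step 2: G0=G2&G1=1&1=1 G1=G2&G0=1&0=0 G2=NOT G1=NOT 1=0 G3=G0=0 -> 1000
Step 3: G0=G2&G1=0&0=0 G1=G2&G0=0&1=0 G2=NOT G1=NOT 0=1 G3=G0=1 -> 0011
Step 4: G0=G2&G1=1&0=0 G1=G2&G0=1&0=0 G2=NOT G1=NOT 0=1 G3=G0=0 -> 0010
Step 5: G0=G2&G1=1&0=0 G1=G2&G0=1&0=0 G2=NOT G1=NOT 0=1 G3=G0=0 -> 0010
State from step 5 equals state from step 4 -> cycle length 1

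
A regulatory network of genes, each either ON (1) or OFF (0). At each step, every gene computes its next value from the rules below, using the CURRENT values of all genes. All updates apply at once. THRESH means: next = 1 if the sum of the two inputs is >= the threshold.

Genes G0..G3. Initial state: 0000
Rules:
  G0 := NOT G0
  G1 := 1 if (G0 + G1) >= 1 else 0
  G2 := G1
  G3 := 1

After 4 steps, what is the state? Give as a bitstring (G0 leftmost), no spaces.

Step 1: G0=NOT G0=NOT 0=1 G1=(0+0>=1)=0 G2=G1=0 G3=1(const) -> 1001
Step 2: G0=NOT G0=NOT 1=0 G1=(1+0>=1)=1 G2=G1=0 G3=1(const) -> 0101
Step 3: G0=NOT G0=NOT 0=1 G1=(0+1>=1)=1 G2=G1=1 G3=1(const) -> 1111
Step 4: G0=NOT G0=NOT 1=0 G1=(1+1>=1)=1 G2=G1=1 G3=1(const) -> 0111

0111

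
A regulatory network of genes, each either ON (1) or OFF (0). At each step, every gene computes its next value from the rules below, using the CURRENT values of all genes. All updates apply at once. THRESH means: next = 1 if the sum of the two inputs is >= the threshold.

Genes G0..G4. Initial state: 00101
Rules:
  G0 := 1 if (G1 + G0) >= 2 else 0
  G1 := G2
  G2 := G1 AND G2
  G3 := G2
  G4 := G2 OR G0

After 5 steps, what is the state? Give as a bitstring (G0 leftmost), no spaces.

Step 1: G0=(0+0>=2)=0 G1=G2=1 G2=G1&G2=0&1=0 G3=G2=1 G4=G2|G0=1|0=1 -> 01011
Step 2: G0=(1+0>=2)=0 G1=G2=0 G2=G1&G2=1&0=0 G3=G2=0 G4=G2|G0=0|0=0 -> 00000
Step 3: G0=(0+0>=2)=0 G1=G2=0 G2=G1&G2=0&0=0 G3=G2=0 G4=G2|G0=0|0=0 -> 00000
Step 4: G0=(0+0>=2)=0 G1=G2=0 G2=G1&G2=0&0=0 G3=G2=0 G4=G2|G0=0|0=0 -> 00000
Step 5: G0=(0+0>=2)=0 G1=G2=0 G2=G1&G2=0&0=0 G3=G2=0 G4=G2|G0=0|0=0 -> 00000

00000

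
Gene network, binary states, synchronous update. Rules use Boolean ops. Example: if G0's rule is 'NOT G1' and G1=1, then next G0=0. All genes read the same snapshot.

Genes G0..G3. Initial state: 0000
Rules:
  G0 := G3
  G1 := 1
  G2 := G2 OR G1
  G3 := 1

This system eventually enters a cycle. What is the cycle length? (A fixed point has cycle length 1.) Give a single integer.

Answer: 1

Derivation:
Step 0: 0000
Step 1: G0=G3=0 G1=1(const) G2=G2|G1=0|0=0 G3=1(const) -> 0101
Step 2: G0=G3=1 G1=1(const) G2=G2|G1=0|1=1 G3=1(const) -> 1111
Step 3: G0=G3=1 G1=1(const) G2=G2|G1=1|1=1 G3=1(const) -> 1111
State from step 3 equals state from step 2 -> cycle length 1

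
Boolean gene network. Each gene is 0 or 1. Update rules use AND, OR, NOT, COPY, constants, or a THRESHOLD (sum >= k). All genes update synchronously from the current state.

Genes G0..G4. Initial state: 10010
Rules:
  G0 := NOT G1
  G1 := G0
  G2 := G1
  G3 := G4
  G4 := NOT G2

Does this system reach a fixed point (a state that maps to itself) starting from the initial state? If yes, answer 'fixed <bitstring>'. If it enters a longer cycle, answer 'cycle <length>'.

Answer: cycle 4

Derivation:
Step 0: 10010
Step 1: G0=NOT G1=NOT 0=1 G1=G0=1 G2=G1=0 G3=G4=0 G4=NOT G2=NOT 0=1 -> 11001
Step 2: G0=NOT G1=NOT 1=0 G1=G0=1 G2=G1=1 G3=G4=1 G4=NOT G2=NOT 0=1 -> 01111
Step 3: G0=NOT G1=NOT 1=0 G1=G0=0 G2=G1=1 G3=G4=1 G4=NOT G2=NOT 1=0 -> 00110
Step 4: G0=NOT G1=NOT 0=1 G1=G0=0 G2=G1=0 G3=G4=0 G4=NOT G2=NOT 1=0 -> 10000
Step 5: G0=NOT G1=NOT 0=1 G1=G0=1 G2=G1=0 G3=G4=0 G4=NOT G2=NOT 0=1 -> 11001
Cycle of length 4 starting at step 1 -> no fixed point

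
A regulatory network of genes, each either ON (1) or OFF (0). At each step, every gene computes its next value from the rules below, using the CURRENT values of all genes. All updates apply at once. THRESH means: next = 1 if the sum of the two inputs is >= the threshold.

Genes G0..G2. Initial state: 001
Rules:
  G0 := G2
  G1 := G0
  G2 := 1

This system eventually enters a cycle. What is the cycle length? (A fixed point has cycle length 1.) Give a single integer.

Step 0: 001
Step 1: G0=G2=1 G1=G0=0 G2=1(const) -> 101
Step 2: G0=G2=1 G1=G0=1 G2=1(const) -> 111
Step 3: G0=G2=1 G1=G0=1 G2=1(const) -> 111
State from step 3 equals state from step 2 -> cycle length 1

Answer: 1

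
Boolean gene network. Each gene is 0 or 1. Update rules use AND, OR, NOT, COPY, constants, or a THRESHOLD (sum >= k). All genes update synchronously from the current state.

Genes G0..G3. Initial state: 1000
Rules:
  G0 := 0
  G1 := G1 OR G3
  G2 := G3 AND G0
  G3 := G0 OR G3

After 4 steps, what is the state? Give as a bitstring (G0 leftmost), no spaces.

Step 1: G0=0(const) G1=G1|G3=0|0=0 G2=G3&G0=0&1=0 G3=G0|G3=1|0=1 -> 0001
Step 2: G0=0(const) G1=G1|G3=0|1=1 G2=G3&G0=1&0=0 G3=G0|G3=0|1=1 -> 0101
Step 3: G0=0(const) G1=G1|G3=1|1=1 G2=G3&G0=1&0=0 G3=G0|G3=0|1=1 -> 0101
Step 4: G0=0(const) G1=G1|G3=1|1=1 G2=G3&G0=1&0=0 G3=G0|G3=0|1=1 -> 0101

0101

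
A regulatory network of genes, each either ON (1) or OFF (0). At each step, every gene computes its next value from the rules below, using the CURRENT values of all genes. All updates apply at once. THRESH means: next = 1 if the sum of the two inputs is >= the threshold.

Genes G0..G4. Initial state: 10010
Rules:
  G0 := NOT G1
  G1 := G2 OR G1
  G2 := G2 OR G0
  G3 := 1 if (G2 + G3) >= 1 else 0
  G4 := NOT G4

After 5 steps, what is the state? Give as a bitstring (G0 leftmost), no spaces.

Step 1: G0=NOT G1=NOT 0=1 G1=G2|G1=0|0=0 G2=G2|G0=0|1=1 G3=(0+1>=1)=1 G4=NOT G4=NOT 0=1 -> 10111
Step 2: G0=NOT G1=NOT 0=1 G1=G2|G1=1|0=1 G2=G2|G0=1|1=1 G3=(1+1>=1)=1 G4=NOT G4=NOT 1=0 -> 11110
Step 3: G0=NOT G1=NOT 1=0 G1=G2|G1=1|1=1 G2=G2|G0=1|1=1 G3=(1+1>=1)=1 G4=NOT G4=NOT 0=1 -> 01111
Step 4: G0=NOT G1=NOT 1=0 G1=G2|G1=1|1=1 G2=G2|G0=1|0=1 G3=(1+1>=1)=1 G4=NOT G4=NOT 1=0 -> 01110
Step 5: G0=NOT G1=NOT 1=0 G1=G2|G1=1|1=1 G2=G2|G0=1|0=1 G3=(1+1>=1)=1 G4=NOT G4=NOT 0=1 -> 01111

01111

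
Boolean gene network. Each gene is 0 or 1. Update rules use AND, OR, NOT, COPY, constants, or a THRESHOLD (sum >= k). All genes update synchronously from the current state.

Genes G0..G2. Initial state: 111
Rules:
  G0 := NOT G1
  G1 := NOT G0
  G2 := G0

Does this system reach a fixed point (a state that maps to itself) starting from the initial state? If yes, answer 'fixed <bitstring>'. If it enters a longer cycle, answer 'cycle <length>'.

Answer: cycle 2

Derivation:
Step 0: 111
Step 1: G0=NOT G1=NOT 1=0 G1=NOT G0=NOT 1=0 G2=G0=1 -> 001
Step 2: G0=NOT G1=NOT 0=1 G1=NOT G0=NOT 0=1 G2=G0=0 -> 110
Step 3: G0=NOT G1=NOT 1=0 G1=NOT G0=NOT 1=0 G2=G0=1 -> 001
Cycle of length 2 starting at step 1 -> no fixed point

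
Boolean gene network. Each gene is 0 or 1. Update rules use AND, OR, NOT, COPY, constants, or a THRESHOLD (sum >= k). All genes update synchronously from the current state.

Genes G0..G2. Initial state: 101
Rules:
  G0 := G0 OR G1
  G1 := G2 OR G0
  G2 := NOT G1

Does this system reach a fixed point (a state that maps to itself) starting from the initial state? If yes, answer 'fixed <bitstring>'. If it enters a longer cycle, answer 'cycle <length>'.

Answer: fixed 110

Derivation:
Step 0: 101
Step 1: G0=G0|G1=1|0=1 G1=G2|G0=1|1=1 G2=NOT G1=NOT 0=1 -> 111
Step 2: G0=G0|G1=1|1=1 G1=G2|G0=1|1=1 G2=NOT G1=NOT 1=0 -> 110
Step 3: G0=G0|G1=1|1=1 G1=G2|G0=0|1=1 G2=NOT G1=NOT 1=0 -> 110
Fixed point reached at step 2: 110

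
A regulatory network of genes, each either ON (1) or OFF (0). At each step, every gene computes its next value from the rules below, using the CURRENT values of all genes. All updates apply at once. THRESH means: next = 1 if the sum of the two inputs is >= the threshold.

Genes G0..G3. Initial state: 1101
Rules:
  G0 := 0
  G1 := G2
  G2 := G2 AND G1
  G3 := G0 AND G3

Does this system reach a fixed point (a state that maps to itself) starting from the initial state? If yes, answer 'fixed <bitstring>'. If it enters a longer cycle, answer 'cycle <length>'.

Answer: fixed 0000

Derivation:
Step 0: 1101
Step 1: G0=0(const) G1=G2=0 G2=G2&G1=0&1=0 G3=G0&G3=1&1=1 -> 0001
Step 2: G0=0(const) G1=G2=0 G2=G2&G1=0&0=0 G3=G0&G3=0&1=0 -> 0000
Step 3: G0=0(const) G1=G2=0 G2=G2&G1=0&0=0 G3=G0&G3=0&0=0 -> 0000
Fixed point reached at step 2: 0000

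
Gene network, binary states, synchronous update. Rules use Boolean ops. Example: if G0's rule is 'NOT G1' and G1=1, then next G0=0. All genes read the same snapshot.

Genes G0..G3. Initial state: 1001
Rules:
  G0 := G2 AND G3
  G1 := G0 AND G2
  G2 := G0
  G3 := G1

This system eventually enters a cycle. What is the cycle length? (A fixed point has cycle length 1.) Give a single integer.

Answer: 1

Derivation:
Step 0: 1001
Step 1: G0=G2&G3=0&1=0 G1=G0&G2=1&0=0 G2=G0=1 G3=G1=0 -> 0010
Step 2: G0=G2&G3=1&0=0 G1=G0&G2=0&1=0 G2=G0=0 G3=G1=0 -> 0000
Step 3: G0=G2&G3=0&0=0 G1=G0&G2=0&0=0 G2=G0=0 G3=G1=0 -> 0000
State from step 3 equals state from step 2 -> cycle length 1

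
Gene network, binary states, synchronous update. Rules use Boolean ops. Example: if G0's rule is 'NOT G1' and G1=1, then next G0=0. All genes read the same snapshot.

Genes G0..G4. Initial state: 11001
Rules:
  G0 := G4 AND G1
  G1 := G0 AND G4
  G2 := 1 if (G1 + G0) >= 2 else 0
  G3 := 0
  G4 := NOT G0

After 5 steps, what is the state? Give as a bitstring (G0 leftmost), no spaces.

Step 1: G0=G4&G1=1&1=1 G1=G0&G4=1&1=1 G2=(1+1>=2)=1 G3=0(const) G4=NOT G0=NOT 1=0 -> 11100
Step 2: G0=G4&G1=0&1=0 G1=G0&G4=1&0=0 G2=(1+1>=2)=1 G3=0(const) G4=NOT G0=NOT 1=0 -> 00100
Step 3: G0=G4&G1=0&0=0 G1=G0&G4=0&0=0 G2=(0+0>=2)=0 G3=0(const) G4=NOT G0=NOT 0=1 -> 00001
Step 4: G0=G4&G1=1&0=0 G1=G0&G4=0&1=0 G2=(0+0>=2)=0 G3=0(const) G4=NOT G0=NOT 0=1 -> 00001
Step 5: G0=G4&G1=1&0=0 G1=G0&G4=0&1=0 G2=(0+0>=2)=0 G3=0(const) G4=NOT G0=NOT 0=1 -> 00001

00001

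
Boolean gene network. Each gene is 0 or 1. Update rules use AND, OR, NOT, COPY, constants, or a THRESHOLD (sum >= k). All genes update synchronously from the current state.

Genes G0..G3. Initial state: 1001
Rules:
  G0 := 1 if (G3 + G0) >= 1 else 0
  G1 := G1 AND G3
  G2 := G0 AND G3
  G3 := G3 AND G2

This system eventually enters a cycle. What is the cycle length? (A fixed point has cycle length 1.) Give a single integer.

Step 0: 1001
Step 1: G0=(1+1>=1)=1 G1=G1&G3=0&1=0 G2=G0&G3=1&1=1 G3=G3&G2=1&0=0 -> 1010
Step 2: G0=(0+1>=1)=1 G1=G1&G3=0&0=0 G2=G0&G3=1&0=0 G3=G3&G2=0&1=0 -> 1000
Step 3: G0=(0+1>=1)=1 G1=G1&G3=0&0=0 G2=G0&G3=1&0=0 G3=G3&G2=0&0=0 -> 1000
State from step 3 equals state from step 2 -> cycle length 1

Answer: 1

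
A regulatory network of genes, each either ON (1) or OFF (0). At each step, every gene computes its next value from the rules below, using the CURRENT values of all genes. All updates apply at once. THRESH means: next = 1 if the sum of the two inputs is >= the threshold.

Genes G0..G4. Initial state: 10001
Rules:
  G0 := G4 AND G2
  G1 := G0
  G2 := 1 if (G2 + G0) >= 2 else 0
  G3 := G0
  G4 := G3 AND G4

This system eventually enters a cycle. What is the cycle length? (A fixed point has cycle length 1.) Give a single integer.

Step 0: 10001
Step 1: G0=G4&G2=1&0=0 G1=G0=1 G2=(0+1>=2)=0 G3=G0=1 G4=G3&G4=0&1=0 -> 01010
Step 2: G0=G4&G2=0&0=0 G1=G0=0 G2=(0+0>=2)=0 G3=G0=0 G4=G3&G4=1&0=0 -> 00000
Step 3: G0=G4&G2=0&0=0 G1=G0=0 G2=(0+0>=2)=0 G3=G0=0 G4=G3&G4=0&0=0 -> 00000
State from step 3 equals state from step 2 -> cycle length 1

Answer: 1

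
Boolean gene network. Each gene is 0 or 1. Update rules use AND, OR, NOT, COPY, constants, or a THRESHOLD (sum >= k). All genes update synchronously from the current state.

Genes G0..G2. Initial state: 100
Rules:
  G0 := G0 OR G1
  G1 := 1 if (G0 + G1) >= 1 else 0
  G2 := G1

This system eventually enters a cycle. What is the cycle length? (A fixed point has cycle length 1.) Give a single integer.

Step 0: 100
Step 1: G0=G0|G1=1|0=1 G1=(1+0>=1)=1 G2=G1=0 -> 110
Step 2: G0=G0|G1=1|1=1 G1=(1+1>=1)=1 G2=G1=1 -> 111
Step 3: G0=G0|G1=1|1=1 G1=(1+1>=1)=1 G2=G1=1 -> 111
State from step 3 equals state from step 2 -> cycle length 1

Answer: 1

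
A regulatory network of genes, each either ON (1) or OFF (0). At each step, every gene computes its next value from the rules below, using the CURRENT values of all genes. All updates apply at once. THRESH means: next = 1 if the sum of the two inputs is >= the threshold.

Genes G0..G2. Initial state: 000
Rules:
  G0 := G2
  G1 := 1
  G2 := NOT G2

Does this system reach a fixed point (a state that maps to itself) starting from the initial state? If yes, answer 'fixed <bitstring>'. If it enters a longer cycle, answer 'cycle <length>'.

Step 0: 000
Step 1: G0=G2=0 G1=1(const) G2=NOT G2=NOT 0=1 -> 011
Step 2: G0=G2=1 G1=1(const) G2=NOT G2=NOT 1=0 -> 110
Step 3: G0=G2=0 G1=1(const) G2=NOT G2=NOT 0=1 -> 011
Cycle of length 2 starting at step 1 -> no fixed point

Answer: cycle 2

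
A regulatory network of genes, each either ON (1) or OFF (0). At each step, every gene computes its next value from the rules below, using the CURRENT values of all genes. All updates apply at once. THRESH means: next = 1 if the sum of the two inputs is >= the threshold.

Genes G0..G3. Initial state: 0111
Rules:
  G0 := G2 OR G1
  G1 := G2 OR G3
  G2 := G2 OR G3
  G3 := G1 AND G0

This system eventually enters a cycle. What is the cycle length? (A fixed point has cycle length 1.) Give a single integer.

Step 0: 0111
Step 1: G0=G2|G1=1|1=1 G1=G2|G3=1|1=1 G2=G2|G3=1|1=1 G3=G1&G0=1&0=0 -> 1110
Step 2: G0=G2|G1=1|1=1 G1=G2|G3=1|0=1 G2=G2|G3=1|0=1 G3=G1&G0=1&1=1 -> 1111
Step 3: G0=G2|G1=1|1=1 G1=G2|G3=1|1=1 G2=G2|G3=1|1=1 G3=G1&G0=1&1=1 -> 1111
State from step 3 equals state from step 2 -> cycle length 1

Answer: 1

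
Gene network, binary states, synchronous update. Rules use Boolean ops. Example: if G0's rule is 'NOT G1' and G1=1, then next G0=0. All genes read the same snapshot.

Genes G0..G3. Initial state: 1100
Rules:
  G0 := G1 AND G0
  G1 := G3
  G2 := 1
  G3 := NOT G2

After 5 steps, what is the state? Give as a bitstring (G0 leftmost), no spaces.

Step 1: G0=G1&G0=1&1=1 G1=G3=0 G2=1(const) G3=NOT G2=NOT 0=1 -> 1011
Step 2: G0=G1&G0=0&1=0 G1=G3=1 G2=1(const) G3=NOT G2=NOT 1=0 -> 0110
Step 3: G0=G1&G0=1&0=0 G1=G3=0 G2=1(const) G3=NOT G2=NOT 1=0 -> 0010
Step 4: G0=G1&G0=0&0=0 G1=G3=0 G2=1(const) G3=NOT G2=NOT 1=0 -> 0010
Step 5: G0=G1&G0=0&0=0 G1=G3=0 G2=1(const) G3=NOT G2=NOT 1=0 -> 0010

0010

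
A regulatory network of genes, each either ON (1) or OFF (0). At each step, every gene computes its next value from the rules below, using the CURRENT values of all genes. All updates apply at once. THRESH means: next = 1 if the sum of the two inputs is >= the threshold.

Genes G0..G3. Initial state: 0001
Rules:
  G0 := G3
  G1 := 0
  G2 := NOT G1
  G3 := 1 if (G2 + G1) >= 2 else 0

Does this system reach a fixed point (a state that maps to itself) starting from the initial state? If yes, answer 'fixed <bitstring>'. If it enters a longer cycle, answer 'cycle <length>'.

Step 0: 0001
Step 1: G0=G3=1 G1=0(const) G2=NOT G1=NOT 0=1 G3=(0+0>=2)=0 -> 1010
Step 2: G0=G3=0 G1=0(const) G2=NOT G1=NOT 0=1 G3=(1+0>=2)=0 -> 0010
Step 3: G0=G3=0 G1=0(const) G2=NOT G1=NOT 0=1 G3=(1+0>=2)=0 -> 0010
Fixed point reached at step 2: 0010

Answer: fixed 0010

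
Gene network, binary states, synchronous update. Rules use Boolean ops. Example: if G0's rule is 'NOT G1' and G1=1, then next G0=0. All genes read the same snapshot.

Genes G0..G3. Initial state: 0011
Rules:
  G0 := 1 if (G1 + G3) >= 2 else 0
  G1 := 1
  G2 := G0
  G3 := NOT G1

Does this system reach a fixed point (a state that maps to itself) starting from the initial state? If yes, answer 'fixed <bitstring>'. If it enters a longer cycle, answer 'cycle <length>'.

Answer: fixed 0100

Derivation:
Step 0: 0011
Step 1: G0=(0+1>=2)=0 G1=1(const) G2=G0=0 G3=NOT G1=NOT 0=1 -> 0101
Step 2: G0=(1+1>=2)=1 G1=1(const) G2=G0=0 G3=NOT G1=NOT 1=0 -> 1100
Step 3: G0=(1+0>=2)=0 G1=1(const) G2=G0=1 G3=NOT G1=NOT 1=0 -> 0110
Step 4: G0=(1+0>=2)=0 G1=1(const) G2=G0=0 G3=NOT G1=NOT 1=0 -> 0100
Step 5: G0=(1+0>=2)=0 G1=1(const) G2=G0=0 G3=NOT G1=NOT 1=0 -> 0100
Fixed point reached at step 4: 0100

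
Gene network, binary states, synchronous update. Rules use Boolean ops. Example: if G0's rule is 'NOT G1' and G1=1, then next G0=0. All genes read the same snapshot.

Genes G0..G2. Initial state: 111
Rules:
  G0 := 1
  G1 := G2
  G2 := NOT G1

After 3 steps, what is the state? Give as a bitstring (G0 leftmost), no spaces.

Step 1: G0=1(const) G1=G2=1 G2=NOT G1=NOT 1=0 -> 110
Step 2: G0=1(const) G1=G2=0 G2=NOT G1=NOT 1=0 -> 100
Step 3: G0=1(const) G1=G2=0 G2=NOT G1=NOT 0=1 -> 101

101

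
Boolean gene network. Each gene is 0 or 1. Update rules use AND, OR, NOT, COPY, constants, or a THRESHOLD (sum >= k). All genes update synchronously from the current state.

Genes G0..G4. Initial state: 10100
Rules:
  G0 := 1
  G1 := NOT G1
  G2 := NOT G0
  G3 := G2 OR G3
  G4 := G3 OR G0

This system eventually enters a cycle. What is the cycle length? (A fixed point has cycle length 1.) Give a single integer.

Step 0: 10100
Step 1: G0=1(const) G1=NOT G1=NOT 0=1 G2=NOT G0=NOT 1=0 G3=G2|G3=1|0=1 G4=G3|G0=0|1=1 -> 11011
Step 2: G0=1(const) G1=NOT G1=NOT 1=0 G2=NOT G0=NOT 1=0 G3=G2|G3=0|1=1 G4=G3|G0=1|1=1 -> 10011
Step 3: G0=1(const) G1=NOT G1=NOT 0=1 G2=NOT G0=NOT 1=0 G3=G2|G3=0|1=1 G4=G3|G0=1|1=1 -> 11011
State from step 3 equals state from step 1 -> cycle length 2

Answer: 2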